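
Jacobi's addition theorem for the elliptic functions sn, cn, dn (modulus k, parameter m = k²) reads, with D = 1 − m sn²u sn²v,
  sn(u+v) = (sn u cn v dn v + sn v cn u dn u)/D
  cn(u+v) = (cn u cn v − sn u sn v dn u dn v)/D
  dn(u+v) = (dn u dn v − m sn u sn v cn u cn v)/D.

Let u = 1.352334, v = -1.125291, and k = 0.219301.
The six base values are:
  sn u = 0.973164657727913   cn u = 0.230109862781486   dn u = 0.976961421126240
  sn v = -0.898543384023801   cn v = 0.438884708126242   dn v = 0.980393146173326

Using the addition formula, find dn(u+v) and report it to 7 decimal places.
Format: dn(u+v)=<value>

m = k² = 0.048092928601
D = 1 − m·sn²u·sn²v = 0.9632267526986188
dn(u+v) = (dn u·dn v − m·sn u·sn v·cn u·cn v)/D = 0.9620533793830097/0.9632267526986188 = 0.9987818306413088

dn(u+v)=0.9987818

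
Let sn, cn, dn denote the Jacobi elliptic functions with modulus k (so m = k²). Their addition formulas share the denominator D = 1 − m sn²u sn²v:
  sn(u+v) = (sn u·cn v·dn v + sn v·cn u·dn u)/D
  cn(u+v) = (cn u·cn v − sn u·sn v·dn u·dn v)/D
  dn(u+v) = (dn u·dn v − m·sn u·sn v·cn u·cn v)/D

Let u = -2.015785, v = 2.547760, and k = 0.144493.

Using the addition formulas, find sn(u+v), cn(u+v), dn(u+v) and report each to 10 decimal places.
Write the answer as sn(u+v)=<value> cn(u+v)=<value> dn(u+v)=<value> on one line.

sn(u+v)=0.5068098407 cn(u+v)=0.8620578782 dn(u+v)=0.9973150443

sn u = -0.9079686570037249, cn u = -0.4190380864537879, dn u = 0.9913565664074096
sn v = 0.5726145214444781, cn v = -0.8198247433634285, dn v = 0.9965712682099287
m = k² = 0.020878227049
D = 1 − m·sn²u·sn²v = 0.9943563503552102
sn(u+v) = (sn u·cn v·dn v + sn v·cn u·dn u)/D = 0.5039495835508233/0.9943563503552102 = 0.5068098407284263
cn(u+v) = (cn u·cn v − sn u·sn v·dn u·dn v)/D = 0.8571927255469946/0.9943563503552102 = 0.8620578781850017
dn(u+v) = (dn u·dn v − m·sn u·sn v·cn u·cn v)/D = 0.9916865476265712/0.9943563503552102 = 0.9973150443222037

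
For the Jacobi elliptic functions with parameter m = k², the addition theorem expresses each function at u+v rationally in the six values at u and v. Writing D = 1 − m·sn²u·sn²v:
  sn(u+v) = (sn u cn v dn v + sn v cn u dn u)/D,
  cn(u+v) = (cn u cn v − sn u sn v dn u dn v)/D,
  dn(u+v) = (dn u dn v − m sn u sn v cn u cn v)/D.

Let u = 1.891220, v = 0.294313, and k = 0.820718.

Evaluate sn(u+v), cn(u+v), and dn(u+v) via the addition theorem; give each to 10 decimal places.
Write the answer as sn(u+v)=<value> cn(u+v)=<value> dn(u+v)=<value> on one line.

sn u = 0.9964611831964253, cn u = 0.08405421097589393, dn u = 0.5754831601779441
sn v = 0.2873967474356881, cn v = 0.9578116253018583, dn v = 0.9717842089678734
m = k² = 0.673578035524
D = 1 − m·sn²u·sn²v = 0.944757619403244
sn(u+v) = (sn u·cn v·dn v + sn v·cn u·dn u)/D = 0.941394223834381/0.944757619403244 = 0.9964399381388557
cn(u+v) = (cn u·cn v − sn u·sn v·dn u·dn v)/D = -0.07964844475410757/0.944757619403244 = -0.08430569187091341
dn(u+v) = (dn u·dn v − m·sn u·sn v·cn u·cn v)/D = 0.5437155092631602/0.944757619403244 = 0.5755079377995364

sn(u+v)=0.9964399381 cn(u+v)=-0.0843056919 dn(u+v)=0.5755079378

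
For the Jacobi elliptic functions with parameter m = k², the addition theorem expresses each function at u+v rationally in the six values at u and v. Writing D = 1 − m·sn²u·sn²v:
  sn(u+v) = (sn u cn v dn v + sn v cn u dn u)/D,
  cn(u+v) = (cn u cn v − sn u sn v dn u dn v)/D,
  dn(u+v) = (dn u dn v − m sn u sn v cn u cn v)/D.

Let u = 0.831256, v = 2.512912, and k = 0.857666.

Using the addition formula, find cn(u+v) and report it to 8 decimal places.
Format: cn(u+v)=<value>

sn u = 0.6966432586283887, cn u = 0.7174177097114484, dn u = 0.8018784206827431
sn v = 0.9801391545756613, cn v = -0.1983109620462469, dn v = 0.5416066776280496
m = k² = 0.735590967556
D = 1 − m·sn²u·sn²v = 0.6570484713976644
cn(u+v) = (cn u·cn v − sn u·sn v·dn u·dn v)/D = -0.4388168701540362/0.6570484713976644 = -0.6678607275664016

cn(u+v)=-0.66786073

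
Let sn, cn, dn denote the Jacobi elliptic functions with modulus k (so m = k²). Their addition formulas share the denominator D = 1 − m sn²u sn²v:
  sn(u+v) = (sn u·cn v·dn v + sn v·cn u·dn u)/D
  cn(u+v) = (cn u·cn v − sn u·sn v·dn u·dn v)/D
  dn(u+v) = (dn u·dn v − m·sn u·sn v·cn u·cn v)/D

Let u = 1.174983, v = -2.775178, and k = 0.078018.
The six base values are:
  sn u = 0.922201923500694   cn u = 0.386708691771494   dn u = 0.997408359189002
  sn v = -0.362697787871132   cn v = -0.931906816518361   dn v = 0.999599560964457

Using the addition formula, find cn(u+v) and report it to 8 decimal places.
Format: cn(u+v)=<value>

m = k² = 0.006086808324
D = 1 − m·sn²u·sn²v = 0.9993190245005591
cn(u+v) = (cn u·cn v − sn u·sn v·dn u·dn v)/D = -0.02689631377775202/0.9993190245005591 = -0.02691464198952311

cn(u+v)=-0.02691464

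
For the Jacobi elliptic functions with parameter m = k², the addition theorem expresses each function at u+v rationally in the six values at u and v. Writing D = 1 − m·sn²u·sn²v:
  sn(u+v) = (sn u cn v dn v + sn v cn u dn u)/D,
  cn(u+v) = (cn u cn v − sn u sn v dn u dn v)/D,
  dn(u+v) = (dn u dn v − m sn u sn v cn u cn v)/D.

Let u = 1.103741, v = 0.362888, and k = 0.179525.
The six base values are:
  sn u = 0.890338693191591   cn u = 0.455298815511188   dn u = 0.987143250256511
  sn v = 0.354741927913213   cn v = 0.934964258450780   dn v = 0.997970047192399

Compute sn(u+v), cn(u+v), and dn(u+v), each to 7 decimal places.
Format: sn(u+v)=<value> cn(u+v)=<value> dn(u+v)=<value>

m = k² = 0.032229225625
D = 1 − m·sn²u·sn²v = 0.9967849671832833
sn(u+v) = (sn u·cn v·dn v + sn v·cn u·dn u)/D = 0.990182092494792/0.9967849671832833 = 0.9933758283823745
cn(u+v) = (cn u·cn v − sn u·sn v·dn u·dn v)/D = 0.1145412349558632/0.9967849671832833 = 0.1149106765519689
dn(u+v) = (dn u·dn v − m·sn u·sn v·cn u·cn v)/D = 0.9808061916977655/0.9967849671832833 = 0.9839696865306158

sn(u+v)=0.9933758 cn(u+v)=0.1149107 dn(u+v)=0.9839697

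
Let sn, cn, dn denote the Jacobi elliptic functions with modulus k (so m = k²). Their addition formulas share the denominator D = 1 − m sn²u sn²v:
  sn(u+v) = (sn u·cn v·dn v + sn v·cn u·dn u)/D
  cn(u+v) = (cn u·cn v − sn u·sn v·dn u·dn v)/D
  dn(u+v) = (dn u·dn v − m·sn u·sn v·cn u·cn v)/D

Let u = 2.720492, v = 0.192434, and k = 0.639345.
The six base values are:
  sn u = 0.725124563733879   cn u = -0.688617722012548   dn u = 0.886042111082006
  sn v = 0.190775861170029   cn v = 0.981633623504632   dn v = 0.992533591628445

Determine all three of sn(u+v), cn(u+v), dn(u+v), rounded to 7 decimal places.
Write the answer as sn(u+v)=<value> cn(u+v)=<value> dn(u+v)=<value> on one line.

sn(u+v)=0.5947436 cn(u+v)=-0.8039155 dn(u+v)=0.9248853

m = k² = 0.408762029025
D = 1 − m·sn²u·sn²v = 0.9921775530611157
sn(u+v) = (sn u·cn v·dn v + sn v·cn u·dn u)/D = 0.590091209540203/0.9921775530611157 = 0.5947435594764507
cn(u+v) = (cn u·cn v − sn u·sn v·dn u·dn v)/D = -0.7976268934920157/0.9921775530611157 = -0.803915479675122
dn(u+v) = (dn u·dn v − m·sn u·sn v·cn u·cn v)/D = 0.9176503893956817/0.9921775530611157 = 0.9248852552292691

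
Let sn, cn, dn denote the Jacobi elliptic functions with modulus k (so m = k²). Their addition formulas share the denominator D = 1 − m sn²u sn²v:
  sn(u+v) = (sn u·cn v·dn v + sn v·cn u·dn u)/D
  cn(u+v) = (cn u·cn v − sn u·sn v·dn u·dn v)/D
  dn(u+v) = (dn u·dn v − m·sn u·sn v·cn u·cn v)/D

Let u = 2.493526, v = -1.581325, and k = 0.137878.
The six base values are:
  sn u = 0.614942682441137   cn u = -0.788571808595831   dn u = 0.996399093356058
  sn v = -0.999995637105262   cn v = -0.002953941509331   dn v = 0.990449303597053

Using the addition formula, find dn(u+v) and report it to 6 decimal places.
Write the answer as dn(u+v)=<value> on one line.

m = k² = 0.019010342884
D = 1 − m·sn²u·sn²v = 0.9928112159690011
dn(u+v) = (dn u·dn v − m·sn u·sn v·cn u·cn v)/D = 0.9869100192598103/0.9928112159690011 = 0.994056073688258

dn(u+v)=0.994056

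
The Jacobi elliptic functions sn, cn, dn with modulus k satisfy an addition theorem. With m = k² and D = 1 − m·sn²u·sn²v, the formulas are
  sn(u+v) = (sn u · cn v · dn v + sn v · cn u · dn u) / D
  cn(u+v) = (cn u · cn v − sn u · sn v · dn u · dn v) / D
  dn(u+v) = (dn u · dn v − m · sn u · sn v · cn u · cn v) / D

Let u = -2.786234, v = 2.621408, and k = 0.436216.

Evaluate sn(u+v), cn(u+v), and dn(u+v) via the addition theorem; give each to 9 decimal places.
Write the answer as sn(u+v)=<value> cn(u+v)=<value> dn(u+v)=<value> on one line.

sn(u+v)=-0.163941396 cn(u+v)=0.986470080 dn(u+v)=0.997439606

sn u = -0.4960026655185766, cn u = -0.8683209981328719, dn u = 0.9763127010491807
sn v = 0.6278106991284839, cn v = -0.7783660617343258, dn v = 0.9617692619754422
m = k² = 0.190284398656
D = 1 − m·sn²u·sn²v = 0.9815486295540706
sn(u+v) = (sn u·cn v·dn v + sn v·cn u·dn u)/D = -0.1609164524357136/0.9815486295540706 = -0.1639413958621896
cn(u+v) = (cn u·cn v − sn u·sn v·dn u·dn v)/D = 0.9682683551139007/0.9815486295540706 = 0.9864700799936898
dn(u+v) = (dn u·dn v − m·sn u·sn v·cn u·cn v)/D = 0.9790354784402122/0.9815486295540706 = 0.9974396061099895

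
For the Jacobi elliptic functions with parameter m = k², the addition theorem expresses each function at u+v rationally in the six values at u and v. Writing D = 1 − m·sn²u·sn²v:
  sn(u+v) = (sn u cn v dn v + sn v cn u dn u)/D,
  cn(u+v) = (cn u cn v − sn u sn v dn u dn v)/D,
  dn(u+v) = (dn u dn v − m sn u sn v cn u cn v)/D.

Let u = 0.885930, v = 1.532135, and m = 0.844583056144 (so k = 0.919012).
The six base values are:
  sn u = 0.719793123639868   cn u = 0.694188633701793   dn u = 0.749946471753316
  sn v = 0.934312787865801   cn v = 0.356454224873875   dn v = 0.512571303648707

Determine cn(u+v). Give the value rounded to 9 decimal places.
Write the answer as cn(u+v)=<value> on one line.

cn(u+v)=-0.017908543

m = k² = 0.844583056144
D = 1 − m·sn²u·sn²v = 0.6180184933620795
cn(u+v) = (cn u·cn v − sn u·sn v·dn u·dn v)/D = -0.01106781059755228/0.6180184933620795 = -0.01790854273201816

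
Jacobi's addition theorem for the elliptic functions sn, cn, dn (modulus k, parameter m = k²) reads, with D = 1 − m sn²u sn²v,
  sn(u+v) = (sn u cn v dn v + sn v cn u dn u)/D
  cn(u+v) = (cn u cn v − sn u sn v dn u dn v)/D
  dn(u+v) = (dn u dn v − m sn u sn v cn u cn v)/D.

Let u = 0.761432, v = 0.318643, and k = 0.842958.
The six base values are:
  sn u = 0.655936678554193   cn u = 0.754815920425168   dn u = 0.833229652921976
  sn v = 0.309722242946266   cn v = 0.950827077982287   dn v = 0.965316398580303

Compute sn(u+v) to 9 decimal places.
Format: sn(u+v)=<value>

sn(u+v)=0.820921854

m = k² = 0.710578189764
D = 1 − m·sn²u·sn²v = 0.970672131698416
sn(u+v) = (sn u·cn v·dn v + sn v·cn u·dn u)/D = 0.7968459663415816/0.970672131698416 = 0.8209218543725107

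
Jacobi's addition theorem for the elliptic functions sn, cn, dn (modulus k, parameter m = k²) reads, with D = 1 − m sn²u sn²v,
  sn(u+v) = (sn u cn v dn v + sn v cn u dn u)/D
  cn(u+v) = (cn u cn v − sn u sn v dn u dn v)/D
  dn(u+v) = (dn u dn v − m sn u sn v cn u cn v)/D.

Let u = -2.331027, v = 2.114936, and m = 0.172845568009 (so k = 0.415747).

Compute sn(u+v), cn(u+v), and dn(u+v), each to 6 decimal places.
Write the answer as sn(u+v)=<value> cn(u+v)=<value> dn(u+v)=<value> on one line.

sn(u+v)=-0.214132 cn(u+v)=0.976805 dn(u+v)=0.996029

sn u = -0.8076402803767089, cn u = -0.5896754849177902, dn u = 0.9419425699291471
sn v = 0.9094133076247415, cn v = -0.4158935391599961, dn v = 0.92577053674158
m = k² = 0.172845568009
D = 1 − m·sn²u·sn²v = 0.9067568793604438
sn(u+v) = (sn u·cn v·dn v + sn v·cn u·dn u)/D = -0.194165665366926/0.9067568793604438 = -0.2141320014068991
cn(u+v) = (cn u·cn v − sn u·sn v·dn u·dn v)/D = 0.8857244112364237/0.9067568793604438 = 0.9768047327759401
dn(u+v) = (dn u·dn v − m·sn u·sn v·cn u·cn v)/D = 0.9031565243802814/0.9067568793604438 = 0.9960294153128434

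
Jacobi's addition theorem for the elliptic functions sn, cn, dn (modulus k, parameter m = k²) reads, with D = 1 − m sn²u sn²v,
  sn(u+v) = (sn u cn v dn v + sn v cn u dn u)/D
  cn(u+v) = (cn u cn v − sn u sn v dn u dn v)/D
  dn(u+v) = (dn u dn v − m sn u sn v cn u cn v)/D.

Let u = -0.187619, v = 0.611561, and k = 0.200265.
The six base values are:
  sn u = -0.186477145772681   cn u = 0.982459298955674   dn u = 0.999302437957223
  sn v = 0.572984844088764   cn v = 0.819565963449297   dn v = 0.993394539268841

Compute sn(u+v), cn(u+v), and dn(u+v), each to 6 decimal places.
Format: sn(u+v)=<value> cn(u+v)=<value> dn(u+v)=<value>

sn(u+v)=0.410909 cn(u+v)=0.911676 dn(u+v)=0.996608

m = k² = 0.040106070225
D = 1 − m·sn²u·sn²v = 0.9995421242893266
sn(u+v) = (sn u·cn v·dn v + sn v·cn u·dn u)/D = 0.41072079969526/0.9995421242893266 = 0.4109089449204375
cn(u+v) = (cn u·cn v − sn u·sn v·dn u·dn v)/D = 0.9112589549225323/0.9995421242893266 = 0.9116763893972317
dn(u+v) = (dn u·dn v − m·sn u·sn v·cn u·cn v)/D = 0.996152047663096/0.9995421242893266 = 0.9966083704289693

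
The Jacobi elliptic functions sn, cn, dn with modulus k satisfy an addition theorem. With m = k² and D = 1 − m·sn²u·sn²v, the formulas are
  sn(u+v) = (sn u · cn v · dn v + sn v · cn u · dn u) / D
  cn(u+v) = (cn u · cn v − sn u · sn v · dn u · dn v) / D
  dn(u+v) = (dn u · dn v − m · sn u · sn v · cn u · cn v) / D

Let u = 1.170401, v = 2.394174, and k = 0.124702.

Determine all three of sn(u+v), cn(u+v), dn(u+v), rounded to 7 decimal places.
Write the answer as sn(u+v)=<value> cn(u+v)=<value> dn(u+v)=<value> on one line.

sn u = 0.9196728224389289, cn u = 0.3926854971439795, dn u = 0.9934019033253966
sn v = 0.6879988750946746, cn v = -0.7257117526046153, dn v = 0.9963128254536451
m = k² = 0.015550588804
D = 1 − m·sn²u·sn²v = 0.9937742883880079
sn(u+v) = (sn u·cn v·dn v + sn v·cn u·dn u)/D = -0.3965719003080424/0.9937742883880079 = -0.3990563098098644
cn(u+v) = (cn u·cn v − sn u·sn v·dn u·dn v)/D = -0.9112179015730319/0.9937742883880079 = -0.916926421039842
dn(u+v) = (dn u·dn v − m·sn u·sn v·cn u·cn v)/D = 0.9925430501892316/0.9937742883880079 = 0.9987610484461481

sn(u+v)=-0.3990563 cn(u+v)=-0.9169264 dn(u+v)=0.9987610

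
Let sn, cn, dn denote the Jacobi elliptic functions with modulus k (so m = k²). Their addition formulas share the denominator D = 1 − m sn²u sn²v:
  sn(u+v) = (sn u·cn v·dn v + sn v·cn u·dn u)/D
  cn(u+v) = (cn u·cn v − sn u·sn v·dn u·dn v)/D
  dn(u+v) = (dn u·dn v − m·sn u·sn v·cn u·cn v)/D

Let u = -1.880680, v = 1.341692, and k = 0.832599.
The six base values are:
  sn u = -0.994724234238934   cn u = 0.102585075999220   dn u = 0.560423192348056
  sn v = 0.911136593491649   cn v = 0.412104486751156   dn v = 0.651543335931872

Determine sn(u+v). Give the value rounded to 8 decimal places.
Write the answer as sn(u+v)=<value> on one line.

sn(u+v)=-0.49865910

m = k² = 0.693221094801
D = 1 − m·sn²u·sn²v = 0.4305650149394741
sn(u+v) = (sn u·cn v·dn v + sn v·cn u·dn u)/D = -0.2147051634804281/0.4305650149394741 = -0.4986591014846153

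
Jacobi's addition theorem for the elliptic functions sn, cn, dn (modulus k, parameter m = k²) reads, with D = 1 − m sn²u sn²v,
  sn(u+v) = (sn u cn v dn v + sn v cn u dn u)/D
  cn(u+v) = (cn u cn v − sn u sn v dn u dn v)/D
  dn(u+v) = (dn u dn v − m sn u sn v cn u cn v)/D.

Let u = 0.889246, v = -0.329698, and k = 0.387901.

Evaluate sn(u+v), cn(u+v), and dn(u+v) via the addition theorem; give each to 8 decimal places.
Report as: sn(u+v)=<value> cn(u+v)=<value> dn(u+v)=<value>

sn u = 0.7670532839081247, cn u = 0.641583400382025, dn u = 0.9547091234984857
sn v = -0.3229257542539349, cn v = 0.9464243008500612, dn v = 0.9921235431958249
m = k² = 0.150467185801
D = 1 − m·sn²u·sn²v = 0.9907679482379321
sn(u+v) = (sn u·cn v·dn v + sn v·cn u·dn u)/D = 0.5224396247206209/0.9907679482379321 = 0.5273077572299073
cn(u+v) = (cn u·cn v − sn u·sn v·dn u·dn v)/D = 0.8418301288130394/0.9907679482379321 = 0.8496743665458934
dn(u+v) = (dn u·dn v − m·sn u·sn v·cn u·cn v)/D = 0.9698206730444271/0.9907679482379321 = 0.9788575364889837

sn(u+v)=0.52730776 cn(u+v)=0.84967437 dn(u+v)=0.97885754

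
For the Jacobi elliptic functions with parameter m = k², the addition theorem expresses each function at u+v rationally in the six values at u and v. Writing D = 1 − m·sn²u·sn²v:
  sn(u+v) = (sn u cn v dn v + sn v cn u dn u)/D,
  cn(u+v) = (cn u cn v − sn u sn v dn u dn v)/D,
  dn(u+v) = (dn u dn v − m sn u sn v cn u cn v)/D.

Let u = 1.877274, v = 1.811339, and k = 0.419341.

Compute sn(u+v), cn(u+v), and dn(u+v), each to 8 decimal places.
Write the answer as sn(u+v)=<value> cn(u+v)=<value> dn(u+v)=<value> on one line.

sn u = 0.9782841793076722, cn u = -0.2072680981635001, dn u = 0.9119799991135244
sn v = 0.9889614593938278, cn v = -0.1481729794315759, dn v = 0.9099526826220463
m = k² = 0.175846874281
D = 1 − m·sn²u·sn²v = 0.8354024192240778
sn(u+v) = (sn u·cn v·dn v + sn v·cn u·dn u)/D = -0.3188402542390781/0.8354024192240778 = -0.3816606786166804
cn(u+v) = (cn u·cn v − sn u·sn v·dn u·dn v)/D = -0.772164551324523/0.8354024192240778 = -0.9243025080555905
dn(u+v) = (dn u·dn v − m·sn u·sn v·cn u·cn v)/D = 0.8246337160886126/0.8354024192240778 = 0.9871095619456464

sn(u+v)=-0.38166068 cn(u+v)=-0.92430251 dn(u+v)=0.98710956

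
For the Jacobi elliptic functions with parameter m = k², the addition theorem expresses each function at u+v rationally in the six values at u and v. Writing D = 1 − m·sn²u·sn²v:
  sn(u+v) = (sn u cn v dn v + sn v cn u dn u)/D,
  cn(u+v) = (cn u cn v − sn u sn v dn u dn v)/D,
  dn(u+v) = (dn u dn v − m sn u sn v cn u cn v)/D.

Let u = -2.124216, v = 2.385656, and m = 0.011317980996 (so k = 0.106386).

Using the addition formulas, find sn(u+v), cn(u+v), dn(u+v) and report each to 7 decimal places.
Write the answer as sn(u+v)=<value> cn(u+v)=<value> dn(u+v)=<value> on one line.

sn u = -0.8545442552274213, cn u = -0.5193785862526601, dn u = 0.9958589714215922
sn v = 0.6919107759431436, cn v = -0.7219830178984523, dn v = 0.9972871321096561
m = k² = 0.011317980996
D = 1 − m·sn²u·sn²v = 0.9960432531334306
sn(u+v) = (sn u·cn v·dn v + sn v·cn u·dn u)/D = 0.2574171863550503/0.9960432531334306 = 0.2584397670936952
cn(u+v) = (cn u·cn v − sn u·sn v·dn u·dn v)/D = 0.9622050479402385/0.9960432531334306 = 0.9660273737242421
dn(u+v) = (dn u·dn v − m·sn u·sn v·cn u·cn v)/D = 0.9956667072160594/0.9960432531334306 = 0.9996219582671871

sn(u+v)=0.2584398 cn(u+v)=0.9660274 dn(u+v)=0.9996220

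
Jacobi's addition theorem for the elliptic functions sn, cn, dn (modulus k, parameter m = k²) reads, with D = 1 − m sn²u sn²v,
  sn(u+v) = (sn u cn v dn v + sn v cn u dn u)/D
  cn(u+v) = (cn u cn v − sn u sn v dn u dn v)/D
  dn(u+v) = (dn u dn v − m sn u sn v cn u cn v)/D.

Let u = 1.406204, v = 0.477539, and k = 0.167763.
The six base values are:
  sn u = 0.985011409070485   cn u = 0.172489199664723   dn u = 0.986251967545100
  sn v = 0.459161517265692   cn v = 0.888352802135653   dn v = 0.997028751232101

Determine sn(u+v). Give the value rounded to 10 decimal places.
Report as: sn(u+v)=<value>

sn(u+v)=0.9560533650

m = k² = 0.028144424169
D = 1 − m·sn²u·sn²v = 0.994242872419223
sn(u+v) = (sn u·cn v·dn v + sn v·cn u·dn u)/D = 0.9505492437818448/0.994242872419223 = 0.9560533649780546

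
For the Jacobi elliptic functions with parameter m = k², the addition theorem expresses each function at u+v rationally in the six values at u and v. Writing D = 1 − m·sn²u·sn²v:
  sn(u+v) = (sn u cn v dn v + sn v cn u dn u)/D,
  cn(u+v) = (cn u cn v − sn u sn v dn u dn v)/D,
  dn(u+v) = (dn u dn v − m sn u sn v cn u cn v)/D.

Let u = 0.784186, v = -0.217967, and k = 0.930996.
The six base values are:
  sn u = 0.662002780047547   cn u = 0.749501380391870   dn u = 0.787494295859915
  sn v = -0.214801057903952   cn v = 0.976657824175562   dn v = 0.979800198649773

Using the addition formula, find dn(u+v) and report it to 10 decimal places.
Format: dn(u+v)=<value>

dn(u+v)=0.8771815500

m = k² = 0.866753552016
D = 1 − m·sn²u·sn²v = 0.9824737868782131
dn(u+v) = (dn u·dn v − m·sn u·sn v·cn u·cn v)/D = 0.8618078792019074/0.9824737868782131 = 0.8771815499935945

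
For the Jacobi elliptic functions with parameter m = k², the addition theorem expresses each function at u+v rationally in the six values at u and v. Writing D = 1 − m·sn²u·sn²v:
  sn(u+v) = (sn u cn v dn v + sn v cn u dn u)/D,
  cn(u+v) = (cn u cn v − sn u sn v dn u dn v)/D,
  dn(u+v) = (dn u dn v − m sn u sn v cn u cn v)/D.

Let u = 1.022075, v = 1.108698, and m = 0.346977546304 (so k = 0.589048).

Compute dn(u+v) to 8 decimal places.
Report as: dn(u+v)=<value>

sn u = 0.8261525858749327, cn u = 0.563446452515376, dn u = 0.8736006388860187
sn v = 0.866089497302309, cn v = 0.4998889703350472, dn v = 0.8600746012693803
m = k² = 0.346977546304
D = 1 − m·sn²u·sn²v = 0.8223572658571417
dn(u+v) = (dn u·dn v − m·sn u·sn v·cn u·cn v)/D = 0.6814338006418375/0.8223572658571417 = 0.828634741776836

dn(u+v)=0.82863474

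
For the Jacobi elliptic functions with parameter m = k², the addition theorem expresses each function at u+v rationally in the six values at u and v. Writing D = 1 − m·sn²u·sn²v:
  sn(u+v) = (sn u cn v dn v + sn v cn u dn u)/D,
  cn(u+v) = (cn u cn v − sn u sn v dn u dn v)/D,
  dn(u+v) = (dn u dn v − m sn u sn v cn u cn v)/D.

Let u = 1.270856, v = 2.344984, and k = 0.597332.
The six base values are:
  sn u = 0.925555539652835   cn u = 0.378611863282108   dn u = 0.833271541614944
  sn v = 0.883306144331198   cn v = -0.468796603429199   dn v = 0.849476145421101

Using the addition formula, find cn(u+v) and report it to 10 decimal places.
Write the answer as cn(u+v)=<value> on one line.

cn(u+v)=-0.9930049565

m = k² = 0.356805518224
D = 1 − m·sn²u·sn²v = 0.7615161170083864
cn(u+v) = (cn u·cn v − sn u·sn v·dn u·dn v)/D = -0.7561892786490836/0.7615161170083864 = -0.9930049565067261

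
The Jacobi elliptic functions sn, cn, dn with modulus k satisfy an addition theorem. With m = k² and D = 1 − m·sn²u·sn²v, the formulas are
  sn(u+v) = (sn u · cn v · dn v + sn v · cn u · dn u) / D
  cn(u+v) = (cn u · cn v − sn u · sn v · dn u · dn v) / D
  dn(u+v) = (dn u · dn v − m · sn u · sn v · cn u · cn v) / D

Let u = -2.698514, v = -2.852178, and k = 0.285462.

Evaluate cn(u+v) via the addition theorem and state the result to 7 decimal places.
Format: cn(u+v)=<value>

cn(u+v)=0.6531031

sn u = -0.4868499109082361, cn u = -0.8734856405509152, dn u = 0.9902955881863895
sn v = -0.3484590364624777, cn v = -0.9373240100987714, dn v = 0.9950403802487895
m = k² = 0.081488553444
D = 1 − m·sn²u·sn²v = 0.9976547439716033
cn(u+v) = (cn u·cn v − sn u·sn v·dn u·dn v)/D = 0.6515713599945602/0.9976547439716033 = 0.6531030538688103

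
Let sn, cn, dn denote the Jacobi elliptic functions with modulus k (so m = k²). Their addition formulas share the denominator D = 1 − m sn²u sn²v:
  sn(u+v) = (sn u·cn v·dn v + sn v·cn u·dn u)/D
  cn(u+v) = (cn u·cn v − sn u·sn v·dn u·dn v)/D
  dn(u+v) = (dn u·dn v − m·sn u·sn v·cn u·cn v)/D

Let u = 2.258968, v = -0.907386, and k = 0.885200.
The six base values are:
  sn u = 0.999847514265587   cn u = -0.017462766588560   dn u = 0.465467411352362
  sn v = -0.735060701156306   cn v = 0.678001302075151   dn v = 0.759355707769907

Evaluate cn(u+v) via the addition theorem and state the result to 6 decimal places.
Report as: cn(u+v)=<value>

cn(u+v)=0.429877

m = k² = 0.78357904
D = 1 − m·sn²u·sn²v = 0.5767501995661442
cn(u+v) = (cn u·cn v − sn u·sn v·dn u·dn v)/D = 0.2479317308318197/0.5767501995661442 = 0.4298771478853833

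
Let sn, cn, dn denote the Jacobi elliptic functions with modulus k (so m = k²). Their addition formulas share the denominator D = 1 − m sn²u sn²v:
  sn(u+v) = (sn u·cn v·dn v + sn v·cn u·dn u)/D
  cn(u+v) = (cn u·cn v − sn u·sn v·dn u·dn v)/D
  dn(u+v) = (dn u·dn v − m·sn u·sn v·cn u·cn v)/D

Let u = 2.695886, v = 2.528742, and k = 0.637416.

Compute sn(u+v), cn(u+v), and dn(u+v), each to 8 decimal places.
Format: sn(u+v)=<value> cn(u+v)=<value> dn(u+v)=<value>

sn u = 0.7380191660781089, cn u = -0.6747797496230698, dn u = 0.8824398607865276
sn v = 0.8276136812982358, cn v = -0.5612981333729716, dn v = 0.8495337929867747
m = k² = 0.406299157056
D = 1 − m·sn²u·sn²v = 0.8484218769779317
sn(u+v) = (sn u·cn v·dn v + sn v·cn u·dn u)/D = -0.8447230131322112/0.8484218769779317 = -0.9956403011920252
cn(u+v) = (cn u·cn v − sn u·sn v·dn u·dn v)/D = -0.07913730106337182/0.8484218769779317 = -0.0932758845696647
dn(u+v) = (dn u·dn v − m·sn u·sn v·cn u·cn v)/D = 0.655669189723821/0.8484218769779317 = 0.7728103288181425

sn(u+v)=-0.99564030 cn(u+v)=-0.09327588 dn(u+v)=0.77281033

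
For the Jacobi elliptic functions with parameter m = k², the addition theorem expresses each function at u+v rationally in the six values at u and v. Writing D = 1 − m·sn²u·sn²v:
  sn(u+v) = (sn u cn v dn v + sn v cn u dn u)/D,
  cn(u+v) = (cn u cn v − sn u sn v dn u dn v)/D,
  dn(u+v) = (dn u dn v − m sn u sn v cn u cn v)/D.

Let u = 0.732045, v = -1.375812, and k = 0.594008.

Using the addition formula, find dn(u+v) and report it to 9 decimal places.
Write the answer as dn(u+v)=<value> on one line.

sn u = 0.6529245536000633, cn u = 0.7574229513991229, dn u = 0.9217257001812303
sn v = -0.9552486411590892, cn v = 0.295804045888006, dn v = 0.8234248535139108
m = k² = 0.352845504064
D = 1 − m·sn²u·sn²v = 0.8627401731155155
dn(u+v) = (dn u·dn v − m·sn u·sn v·cn u·cn v)/D = 0.8082786235801754/0.8627401731155155 = 0.9368737526865484

dn(u+v)=0.936873753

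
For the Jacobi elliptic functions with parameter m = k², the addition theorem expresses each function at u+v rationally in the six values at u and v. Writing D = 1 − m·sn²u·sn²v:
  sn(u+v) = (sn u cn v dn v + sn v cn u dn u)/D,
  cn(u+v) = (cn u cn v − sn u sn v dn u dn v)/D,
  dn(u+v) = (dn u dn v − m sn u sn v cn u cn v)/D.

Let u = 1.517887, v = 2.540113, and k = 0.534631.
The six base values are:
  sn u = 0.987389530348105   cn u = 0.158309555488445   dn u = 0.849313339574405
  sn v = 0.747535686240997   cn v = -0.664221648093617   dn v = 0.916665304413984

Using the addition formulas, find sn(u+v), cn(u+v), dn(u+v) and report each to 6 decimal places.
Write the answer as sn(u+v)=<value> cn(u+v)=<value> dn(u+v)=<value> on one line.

sn(u+v)=-0.593029 cn(u+v)=-0.805181 dn(u+v)=0.948408

m = k² = 0.285830306161
D = 1 − m·sn²u·sn²v = 0.8442782877218243
sn(u+v) = (sn u·cn v·dn v + sn v·cn u·dn u)/D = -0.5006813408943097/0.8442782877218243 = -0.5930288012561989
cn(u+v) = (cn u·cn v − sn u·sn v·dn u·dn v)/D = -0.6797970447117077/0.8442782877218243 = -0.8051812472236519
dn(u+v) = (dn u·dn v − m·sn u·sn v·cn u·cn v)/D = 0.8007205317788053/0.8442782877218243 = 0.9484082954915802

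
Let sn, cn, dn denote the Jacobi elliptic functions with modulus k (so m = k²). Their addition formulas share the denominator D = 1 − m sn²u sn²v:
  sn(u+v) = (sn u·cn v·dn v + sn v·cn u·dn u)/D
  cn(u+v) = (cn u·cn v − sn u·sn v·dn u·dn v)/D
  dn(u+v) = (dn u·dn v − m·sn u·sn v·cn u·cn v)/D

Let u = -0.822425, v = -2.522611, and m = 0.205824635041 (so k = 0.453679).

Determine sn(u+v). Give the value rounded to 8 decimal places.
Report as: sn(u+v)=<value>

sn u = -0.7213984445800578, cn u = 0.6925202409731237, dn u = 0.94492625385112
sn v = -0.7082407578987043, cn v = -0.7059709830092657, dn v = 0.9469727239358692
m = k² = 0.205824635041
D = 1 − m·sn²u·sn²v = 0.9462708971273933
sn(u+v) = (sn u·cn v·dn v + sn v·cn u·dn u)/D = 0.01882131851643633/0.9462708971273933 = 0.01988998982592876

sn(u+v)=0.01988999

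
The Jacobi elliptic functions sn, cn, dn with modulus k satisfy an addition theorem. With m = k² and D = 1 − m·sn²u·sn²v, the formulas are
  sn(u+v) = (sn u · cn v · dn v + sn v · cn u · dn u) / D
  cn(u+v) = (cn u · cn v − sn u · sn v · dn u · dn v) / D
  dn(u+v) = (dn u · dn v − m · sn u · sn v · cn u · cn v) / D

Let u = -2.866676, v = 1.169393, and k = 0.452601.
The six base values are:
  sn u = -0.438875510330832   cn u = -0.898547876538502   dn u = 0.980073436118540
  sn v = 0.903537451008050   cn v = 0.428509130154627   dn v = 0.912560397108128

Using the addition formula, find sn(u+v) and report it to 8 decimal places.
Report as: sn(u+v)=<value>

sn(u+v)=-0.99950719

m = k² = 0.204847665201
D = 1 − m·sn²u·sn²v = 0.9677888648328374
sn(u+v) = (sn u·cn v·dn v + sn v·cn u·dn u)/D = -0.9673119278308421/0.9677888648328374 = -0.9995071889961477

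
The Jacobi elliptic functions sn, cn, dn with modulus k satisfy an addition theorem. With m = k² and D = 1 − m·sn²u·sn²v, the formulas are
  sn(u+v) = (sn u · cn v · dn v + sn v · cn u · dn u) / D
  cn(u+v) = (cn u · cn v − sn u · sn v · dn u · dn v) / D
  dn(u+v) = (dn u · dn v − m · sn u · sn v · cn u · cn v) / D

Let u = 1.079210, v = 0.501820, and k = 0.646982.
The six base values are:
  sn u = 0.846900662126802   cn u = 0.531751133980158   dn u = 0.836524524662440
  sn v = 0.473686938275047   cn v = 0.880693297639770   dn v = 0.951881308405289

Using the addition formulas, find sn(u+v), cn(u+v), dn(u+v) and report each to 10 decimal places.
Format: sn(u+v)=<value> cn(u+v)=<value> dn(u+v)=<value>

m = k² = 0.418585708324
D = 1 − m·sn²u·sn²v = 0.932635334155038
sn(u+v) = (sn u·cn v·dn v + sn v·cn u·dn u)/D = 0.9206767230519366/0.932635334155038 = 0.9871776130871818
cn(u+v) = (cn u·cn v − sn u·sn v·dn u·dn v)/D = 0.1488725567216036/0.932635334155038 = 0.1596256878434498
dn(u+v) = (dn u·dn v − m·sn u·sn v·cn u·cn v)/D = 0.717632441264765/0.932635334155038 = 0.7694673523333058

sn(u+v)=0.9871776131 cn(u+v)=0.1596256878 dn(u+v)=0.7694673523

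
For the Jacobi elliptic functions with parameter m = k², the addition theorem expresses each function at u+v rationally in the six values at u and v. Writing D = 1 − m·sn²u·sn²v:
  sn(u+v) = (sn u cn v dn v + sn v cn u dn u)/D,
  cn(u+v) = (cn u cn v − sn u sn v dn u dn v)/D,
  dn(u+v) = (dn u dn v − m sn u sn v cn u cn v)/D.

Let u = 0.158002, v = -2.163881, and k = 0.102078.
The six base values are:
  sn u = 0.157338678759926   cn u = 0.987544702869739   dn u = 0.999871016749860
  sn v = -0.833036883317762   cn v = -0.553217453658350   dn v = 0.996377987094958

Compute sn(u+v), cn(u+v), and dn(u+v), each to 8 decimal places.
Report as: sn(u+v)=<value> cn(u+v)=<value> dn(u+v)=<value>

m = k² = 0.010419918084
D = 1 − m·sn²u·sn²v = 0.9998209955763428
sn(u+v) = (sn u·cn v·dn v + sn v·cn u·dn u)/D = -0.9092822860607752/0.9998209955763428 = -0.9094450807533033
cn(u+v) = (cn u·cn v − sn u·sn v·dn u·dn v)/D = -0.4157496211078969/0.9998209955763428 = -0.4158240554532862
dn(u+v) = (dn u·dn v − m·sn u·sn v·cn u·cn v)/D = 0.9955033372971171/0.9998209955763428 = 0.9956815687024688

sn(u+v)=-0.90944508 cn(u+v)=-0.41582406 dn(u+v)=0.99568157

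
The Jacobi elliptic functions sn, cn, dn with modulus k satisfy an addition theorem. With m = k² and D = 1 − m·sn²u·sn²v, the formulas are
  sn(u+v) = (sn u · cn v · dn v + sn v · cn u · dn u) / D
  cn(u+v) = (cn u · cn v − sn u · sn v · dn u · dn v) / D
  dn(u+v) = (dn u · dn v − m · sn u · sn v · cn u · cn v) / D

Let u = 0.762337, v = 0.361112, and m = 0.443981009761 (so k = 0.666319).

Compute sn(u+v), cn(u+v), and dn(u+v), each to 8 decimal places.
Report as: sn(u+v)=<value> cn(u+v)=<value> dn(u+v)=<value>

sn u = 0.6693753624308242, cn u = 0.7429243731165392, dn u = 0.8950242287012915
sn v = 0.3501451172478548, cn v = 0.9366954664497347, dn v = 0.9724028056535569
m = k² = 0.443981009761
D = 1 − m·sn²u·sn²v = 0.9756106632436189
sn(u+v) = (sn u·cn v·dn v + sn v·cn u·dn u)/D = 0.8425212560446538/0.9756106632436189 = 0.8635834844645077
cn(u+v) = (cn u·cn v − sn u·sn v·dn u·dn v)/D = 0.4919086290639684/0.9756106632436189 = 0.5042058759674855
dn(u+v) = (dn u·dn v − m·sn u·sn v·cn u·cn v)/D = 0.7979096243355517/0.9756106632436189 = 0.8178566044806609

sn(u+v)=0.86358348 cn(u+v)=0.50420588 dn(u+v)=0.81785660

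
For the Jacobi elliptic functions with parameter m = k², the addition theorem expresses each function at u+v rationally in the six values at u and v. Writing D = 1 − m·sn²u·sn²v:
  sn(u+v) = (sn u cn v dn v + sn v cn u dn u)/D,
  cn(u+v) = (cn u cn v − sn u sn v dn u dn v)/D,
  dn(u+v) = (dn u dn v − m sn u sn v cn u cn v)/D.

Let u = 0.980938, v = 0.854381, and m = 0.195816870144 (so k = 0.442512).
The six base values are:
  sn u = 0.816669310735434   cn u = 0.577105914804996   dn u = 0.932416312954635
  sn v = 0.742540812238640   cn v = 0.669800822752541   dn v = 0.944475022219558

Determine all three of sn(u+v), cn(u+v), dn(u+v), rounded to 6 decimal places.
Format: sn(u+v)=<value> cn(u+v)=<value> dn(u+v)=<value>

sn(u+v)=0.987290 cn(u+v)=-0.158930 dn(u+v)=0.899516

m = k² = 0.195816870144
D = 1 − m·sn²u·sn²v = 0.9279915879781891
sn(u+v) = (sn u·cn v·dn v + sn v·cn u·dn u)/D = 0.9161967085428205/0.9279915879781891 = 0.9872898853953342
cn(u+v) = (cn u·cn v − sn u·sn v·dn u·dn v)/D = -0.1474855200132648/0.9279915879781891 = -0.1589298027308532
dn(u+v) = (dn u·dn v − m·sn u·sn v·cn u·cn v)/D = 0.8347433698151653/0.9279915879781891 = 0.899516095435538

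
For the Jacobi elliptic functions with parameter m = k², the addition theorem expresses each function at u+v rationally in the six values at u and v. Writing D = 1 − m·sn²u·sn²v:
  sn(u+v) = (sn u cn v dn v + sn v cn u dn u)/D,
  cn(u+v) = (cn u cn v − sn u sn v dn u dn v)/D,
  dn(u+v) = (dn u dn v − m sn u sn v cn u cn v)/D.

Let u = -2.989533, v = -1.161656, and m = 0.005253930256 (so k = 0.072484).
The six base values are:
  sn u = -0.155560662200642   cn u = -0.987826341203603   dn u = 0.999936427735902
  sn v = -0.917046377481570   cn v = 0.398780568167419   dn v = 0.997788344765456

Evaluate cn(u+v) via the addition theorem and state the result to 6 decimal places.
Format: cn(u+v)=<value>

m = k² = 0.005253930256
D = 1 − m·sn²u·sn²v = 0.9998930781488536
cn(u+v) = (cn u·cn v − sn u·sn v·dn u·dn v)/D = -0.5362577357715154/0.9998930781488536 = -0.536315079572621

cn(u+v)=-0.536315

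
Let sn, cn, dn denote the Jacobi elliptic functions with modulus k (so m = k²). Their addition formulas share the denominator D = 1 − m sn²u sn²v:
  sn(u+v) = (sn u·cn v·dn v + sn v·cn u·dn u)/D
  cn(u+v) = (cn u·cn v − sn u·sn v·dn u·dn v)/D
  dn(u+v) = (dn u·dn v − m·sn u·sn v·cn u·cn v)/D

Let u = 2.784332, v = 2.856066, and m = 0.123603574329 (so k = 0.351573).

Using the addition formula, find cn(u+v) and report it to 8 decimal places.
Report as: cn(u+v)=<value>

cn(u+v)=0.66691106

sn u = 0.4437576832681455, cn u = -0.8961468175140099, dn u = 0.9877549671814296
sn v = 0.3790876709049407, cn v = -0.9253607608753828, dn v = 0.9910788283534053
m = k² = 0.123603574329
D = 1 − m·sn²u·sn²v = 0.9965021424333696
cn(u+v) = (cn u·cn v − sn u·sn v·dn u·dn v)/D = 0.6645783014434023/0.9965021424333696 = 0.6669110613455995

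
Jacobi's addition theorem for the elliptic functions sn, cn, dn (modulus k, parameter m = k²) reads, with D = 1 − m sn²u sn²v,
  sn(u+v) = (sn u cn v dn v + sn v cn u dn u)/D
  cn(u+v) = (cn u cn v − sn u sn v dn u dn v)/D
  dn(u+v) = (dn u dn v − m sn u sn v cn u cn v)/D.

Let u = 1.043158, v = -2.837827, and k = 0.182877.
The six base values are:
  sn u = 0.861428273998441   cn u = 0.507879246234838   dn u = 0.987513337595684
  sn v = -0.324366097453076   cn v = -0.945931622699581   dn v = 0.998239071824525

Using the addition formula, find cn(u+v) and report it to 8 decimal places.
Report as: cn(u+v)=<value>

m = k² = 0.033443997129
D = 1 − m·sn²u·sn²v = 0.9973888769819195
cn(u+v) = (cn u·cn v − sn u·sn v·dn u·dn v)/D = -0.2049758032564479/0.9973888769819195 = -0.2055124214706514

cn(u+v)=-0.20551242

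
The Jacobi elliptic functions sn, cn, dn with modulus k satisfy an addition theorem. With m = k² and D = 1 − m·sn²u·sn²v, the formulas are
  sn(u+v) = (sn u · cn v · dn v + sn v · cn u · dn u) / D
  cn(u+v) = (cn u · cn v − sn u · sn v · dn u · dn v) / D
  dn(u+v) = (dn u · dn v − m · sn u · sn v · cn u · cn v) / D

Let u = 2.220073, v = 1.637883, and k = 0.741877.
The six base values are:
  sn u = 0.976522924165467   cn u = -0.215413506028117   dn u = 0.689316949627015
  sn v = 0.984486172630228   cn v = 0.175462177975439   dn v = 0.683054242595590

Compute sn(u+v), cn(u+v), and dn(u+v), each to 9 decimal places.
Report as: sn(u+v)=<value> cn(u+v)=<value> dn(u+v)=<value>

m = k² = 0.550381483129
D = 1 − m·sn²u·sn²v = 0.4913161594495506
sn(u+v) = (sn u·cn v·dn v + sn v·cn u·dn u)/D = -0.02914810768182786/0.4913161594495506 = -0.05932658049449084
cn(u+v) = (cn u·cn v − sn u·sn v·dn u·dn v)/D = -0.4904507685332186/0.4913161594495506 = -0.9982386272063563
dn(u+v) = (dn u·dn v − m·sn u·sn v·cn u·cn v)/D = 0.4908400530964802/0.4913161594495506 = 0.9990309572687294

sn(u+v)=-0.059326580 cn(u+v)=-0.998238627 dn(u+v)=0.999030957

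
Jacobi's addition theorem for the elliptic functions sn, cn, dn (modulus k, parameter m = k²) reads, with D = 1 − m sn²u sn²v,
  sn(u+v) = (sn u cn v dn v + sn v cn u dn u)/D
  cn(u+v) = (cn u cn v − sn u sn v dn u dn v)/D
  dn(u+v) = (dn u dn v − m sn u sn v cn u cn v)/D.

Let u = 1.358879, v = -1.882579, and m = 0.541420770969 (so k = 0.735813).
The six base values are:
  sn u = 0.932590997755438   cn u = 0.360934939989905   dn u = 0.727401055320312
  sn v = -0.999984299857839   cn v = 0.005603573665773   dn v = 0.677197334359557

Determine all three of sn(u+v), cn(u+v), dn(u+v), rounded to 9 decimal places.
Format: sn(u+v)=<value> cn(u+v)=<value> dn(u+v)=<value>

sn(u+v)=-0.489488096 cn(u+v)=0.872009979 dn(u+v)=0.932886029

m = k² = 0.541420770969
D = 1 − m·sn²u·sn²v = 0.5291270811728449
sn(u+v) = (sn u·cn v·dn v + sn v·cn u·dn u)/D = -0.2590014077521051/0.5291270811728449 = -0.4894880964663754
cn(u+v) = (cn u·cn v − sn u·sn v·dn u·dn v)/D = 0.4614040949243105/0.5291270811728449 = 0.872009978966826
dn(u+v) = (dn u·dn v − m·sn u·sn v·cn u·cn v)/D = 0.4936152615950835/0.5291270811728449 = 0.9328860290064022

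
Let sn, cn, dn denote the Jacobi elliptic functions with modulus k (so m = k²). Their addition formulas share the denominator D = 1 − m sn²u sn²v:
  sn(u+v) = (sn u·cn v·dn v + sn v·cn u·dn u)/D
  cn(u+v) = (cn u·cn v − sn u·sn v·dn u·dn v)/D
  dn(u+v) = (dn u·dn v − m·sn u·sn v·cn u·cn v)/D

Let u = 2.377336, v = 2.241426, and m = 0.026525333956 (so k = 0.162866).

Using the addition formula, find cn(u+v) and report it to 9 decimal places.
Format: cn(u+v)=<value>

sn u = 0.7057735508671219, cn u = -0.708437502463283, dn u = 0.9933716820295405
sn v = 0.79463239449855, cn v = -0.6070908973238693, dn v = 0.9915900494091835
m = k² = 0.026525333956
D = 1 − m·sn²u·sn²v = 0.991656963377072
cn(u+v) = (cn u·cn v − sn u·sn v·dn u·dn v)/D = -0.1223419103927543/0.991656963377072 = -0.1233712008395735

cn(u+v)=-0.123371201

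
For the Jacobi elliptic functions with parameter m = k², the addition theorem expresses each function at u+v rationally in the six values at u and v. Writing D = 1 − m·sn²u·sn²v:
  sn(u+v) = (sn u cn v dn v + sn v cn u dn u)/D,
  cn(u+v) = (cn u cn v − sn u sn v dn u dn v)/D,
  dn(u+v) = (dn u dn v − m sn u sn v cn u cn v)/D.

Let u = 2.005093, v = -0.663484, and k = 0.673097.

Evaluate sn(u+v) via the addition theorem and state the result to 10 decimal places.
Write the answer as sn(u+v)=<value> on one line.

sn u = 0.9902086826041368, cn u = -0.1395950031175178, dn u = 0.7454992246425537
sn v = -0.5999376924463447, cn v = 0.8000467268742214, dn v = 0.9148401102783718
m = k² = 0.453059571409
D = 1 − m·sn²u·sn²v = 0.8401100868239638
sn(u+v) = (sn u·cn v·dn v + sn v·cn u·dn u)/D = 0.7871827211094369/0.8401100868239638 = 0.9369994878711446

sn(u+v)=0.9369994879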